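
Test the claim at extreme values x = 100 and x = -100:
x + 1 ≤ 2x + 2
x = 100: LHS = 100 + 1 = 101, RHS = 2·100 + 2 = 202; 101 ≤ 202 — holds
x = -100: LHS = (-100) + 1 = -99, RHS = 2·(-100) + 2 = -198; -99 ≤ -198 — FAILS

Answer: Partially: holds for x = 100, fails for x = -100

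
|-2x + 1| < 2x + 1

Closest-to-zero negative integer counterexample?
Testing negative integers from -1 downward:
x = -1: LHS = |-2·(-1) + 1| = |3| = 3, RHS = 2·(-1) + 1 = -1; 3 < -1 — FAILS  ← closest negative counterexample to 0

Answer: x = -1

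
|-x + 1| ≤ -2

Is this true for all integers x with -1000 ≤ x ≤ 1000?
The claim fails at x = 0:
x = 0: LHS = |-0 + 1| = |1| = 1; 1 ≤ -2 — FAILS

Because a single integer refutes it, the statement is false.

Answer: False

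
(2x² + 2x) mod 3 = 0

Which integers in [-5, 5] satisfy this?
Holds for: {-4, -3, -1, 0, 2, 3, 5}
Fails for: {-5, -2, 1, 4}

Answer: {-4, -3, -1, 0, 2, 3, 5}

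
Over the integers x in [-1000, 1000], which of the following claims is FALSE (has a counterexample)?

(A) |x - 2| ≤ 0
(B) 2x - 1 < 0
(A) x = 0: LHS = |0 - 2| = |-2| = 2; 2 ≤ 0 — FAILS
(B) x = 1: LHS = 2·1 - 1 = 1; 1 < 0 — FAILS

Answer: Both A and B are false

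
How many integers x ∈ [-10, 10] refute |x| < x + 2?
Counterexamples in [-10, 10]: {-10, -9, -8, -7, -6, -5, -4, -3, -2, -1}.

Counting them gives 10 values.

Answer: 10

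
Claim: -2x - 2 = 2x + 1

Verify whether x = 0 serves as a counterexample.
Substitute x = 0 into the relation:
x = 0: LHS = -2·0 - 2 = -2, RHS = 2·0 + 1 = 1; -2 = 1 — FAILS

Since the claim fails at x = 0, this value is a counterexample.

Answer: Yes, x = 0 is a counterexample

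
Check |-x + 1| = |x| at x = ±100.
x = 100: LHS = |-100 + 1| = |-99| = 99, RHS = |100| = 100; 99 = 100 — FAILS
x = -100: LHS = |-(-100) + 1| = |101| = 101, RHS = |-100| = 100; 101 = 100 — FAILS

Answer: No, fails for both x = 100 and x = -100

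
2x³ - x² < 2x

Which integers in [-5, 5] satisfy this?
Holds for: {-5, -4, -3, -2, -1, 1}
Fails for: {0, 2, 3, 4, 5}

Answer: {-5, -4, -3, -2, -1, 1}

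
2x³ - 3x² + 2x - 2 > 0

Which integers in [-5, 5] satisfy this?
Holds for: {2, 3, 4, 5}
Fails for: {-5, -4, -3, -2, -1, 0, 1}

Answer: {2, 3, 4, 5}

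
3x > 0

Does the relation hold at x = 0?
x = 0: LHS = 3·0 = 0; 0 > 0 — FAILS

The relation fails at x = 0, so x = 0 is a counterexample.

Answer: No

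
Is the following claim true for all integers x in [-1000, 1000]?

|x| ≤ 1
The claim fails at x = 2:
x = 2: LHS = |2| = 2; 2 ≤ 1 — FAILS

Because a single integer refutes it, the statement is false.

Answer: False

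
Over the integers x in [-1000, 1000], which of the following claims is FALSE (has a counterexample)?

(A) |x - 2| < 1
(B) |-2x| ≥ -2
(A) x = 0: LHS = |0 - 2| = |-2| = 2; 2 < 1 — FAILS

(B) An absolute value is never negative, so the left side is ≥ 0 for every x, while the right side is -2. Tightest case in [-1000, 1000] is x = 0:
x = 0: LHS = |-2·0| = |0| = 0; 0 ≥ -2 — holds
Hence LHS − RHS is never negative, i.e. LHS ≥ RHS throughout, so the relation holds for every integer in [-1000, 1000].

Only (A) has a counterexample.

Answer: A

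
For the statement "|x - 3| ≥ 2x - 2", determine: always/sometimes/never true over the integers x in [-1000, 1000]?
Holds at x = 0: LHS = |0 - 3| = |-3| = 3, RHS = 2·0 - 2 = -2; 3 ≥ -2 — holds
Fails at x = 2: LHS = |2 - 3| = |-1| = 1, RHS = 2·2 - 2 = 2; 1 ≥ 2 — FAILS
It is satisfied by some integers in the range but not all.

Answer: Sometimes true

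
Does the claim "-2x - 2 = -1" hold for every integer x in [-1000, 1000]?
The claim fails at x = 0:
x = 0: LHS = -2·0 - 2 = -2; -2 = -1 — FAILS

Because a single integer refutes it, the statement is false.

Answer: False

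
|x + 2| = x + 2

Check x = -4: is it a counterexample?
Substitute x = -4 into the relation:
x = -4: LHS = |(-4) + 2| = |-2| = 2, RHS = (-4) + 2 = -2; 2 = -2 — FAILS

Since the claim fails at x = -4, this value is a counterexample.

Answer: Yes, x = -4 is a counterexample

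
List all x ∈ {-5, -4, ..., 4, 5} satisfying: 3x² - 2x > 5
Holds for: {-5, -4, -3, -2, 2, 3, 4, 5}
Fails for: {-1, 0, 1}

Answer: {-5, -4, -3, -2, 2, 3, 4, 5}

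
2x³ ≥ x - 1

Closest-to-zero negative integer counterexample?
Testing negative integers from -1 downward:
x = -1: LHS = 2·(-1)³ = -2, RHS = (-1) - 1 = -2; -2 ≥ -2 — holds
x = -2: LHS = 2·(-2)³ = -16, RHS = (-2) - 1 = -3; -16 ≥ -3 — FAILS  ← closest negative counterexample to 0

Answer: x = -2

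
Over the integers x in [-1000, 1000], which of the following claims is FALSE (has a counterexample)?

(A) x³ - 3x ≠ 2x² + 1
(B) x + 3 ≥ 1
(A) Track d = LHS − RHS over the integers in [-1000, 1000]. Equality would need d = 0, but d changes sign only between consecutive integers, jumping over 0:
x = 3: LHS = 3³ - 3·3 = 18, RHS = 2·3² + 1 = 19; 18 ≠ 19 — holds  (d = -1)
x = 4: LHS = 4³ - 3·4 = 52, RHS = 2·4² + 1 = 33; 52 ≠ 33 — holds  (d = 19)
Away from these crossings d keeps a constant sign, and checking every integer in [-1000, 1000] confirms d ≠ 0 throughout. Hence the two sides are never equal, so the relation holds for every integer in [-1000, 1000].

(B) x = -3: LHS = (-3) + 3 = 0; 0 ≥ 1 — FAILS

Only (B) has a counterexample.

Answer: B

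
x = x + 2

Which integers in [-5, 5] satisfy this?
Over all integers in [-5, 5], LHS − RHS is always negative; it is closest to 0 at x = 0, where it equals -2:
x = 0: RHS = 0 + 2 = 2; 0 = 2 — FAILS
At the ends of the range:
x = -5: RHS = (-5) + 2 = -3; -5 = -3 — FAILS
x = 5: RHS = 5 + 2 = 7; 5 = 7 — FAILS
Hence LHS − RHS is never 0, i.e. the two sides are never equal, so the claimed relation (=) fails for every integer in [-5, 5].

Answer: None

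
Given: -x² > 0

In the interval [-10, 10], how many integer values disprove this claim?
Counterexamples in [-10, 10]: {-10, -9, -8, -7, -6, -5, -4, -3, -2, -1, 0, 1, 2, 3, 4, 5, 6, 7, 8, 9, 10}.

Counting them gives 21 values.

Answer: 21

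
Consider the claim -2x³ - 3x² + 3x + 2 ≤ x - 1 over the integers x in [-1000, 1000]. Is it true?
The claim fails at x = 0:
x = 0: LHS = -2·0³ - 3·0² + 3·0 + 2 = 2, RHS = 0 - 1 = -1; 2 ≤ -1 — FAILS

Because a single integer refutes it, the statement is false.

Answer: False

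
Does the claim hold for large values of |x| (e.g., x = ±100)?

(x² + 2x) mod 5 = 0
x = 100: LHS = (100² + 2·100) mod 5 = 10200 mod 5 = 0; 0 = 0 — holds
x = -100: LHS = ((-100)² + 2·(-100)) mod 5 = 9800 mod 5 = 0; 0 = 0 — holds

Answer: Yes, holds for both x = 100 and x = -100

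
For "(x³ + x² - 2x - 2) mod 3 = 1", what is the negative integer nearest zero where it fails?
Testing negative integers from -1 downward:
x = -1: LHS = ((-1)³ + (-1)² - 2·(-1) - 2) mod 3 = 0 mod 3 = 0; 0 = 1 — FAILS  ← closest negative counterexample to 0

Answer: x = -1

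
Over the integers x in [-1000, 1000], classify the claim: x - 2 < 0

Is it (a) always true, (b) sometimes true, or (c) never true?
Holds at x = 0: LHS = 0 - 2 = -2; -2 < 0 — holds
Fails at x = 2: LHS = 2 - 2 = 0; 0 < 0 — FAILS
It is satisfied by some integers in the range but not all.

Answer: Sometimes true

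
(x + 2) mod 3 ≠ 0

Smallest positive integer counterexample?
Testing positive integers:
x = 1: LHS = (1 + 2) mod 3 = 3 mod 3 = 0; 0 ≠ 0 — FAILS  ← smallest positive counterexample

Answer: x = 1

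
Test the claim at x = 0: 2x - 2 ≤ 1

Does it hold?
x = 0: LHS = 2·0 - 2 = -2; -2 ≤ 1 — holds

The relation is satisfied at x = 0.

Answer: Yes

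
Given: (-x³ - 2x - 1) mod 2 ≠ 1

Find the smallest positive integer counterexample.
Testing positive integers:
x = 1: LHS = (-1³ - 2·1 - 1) mod 2 = (-4) mod 2 = 0; 0 ≠ 1 — holds
x = 2: LHS = (-2³ - 2·2 - 1) mod 2 = (-13) mod 2 = 1; 1 ≠ 1 — FAILS  ← smallest positive counterexample

Answer: x = 2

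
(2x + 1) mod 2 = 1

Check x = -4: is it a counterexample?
Substitute x = -4 into the relation:
x = -4: LHS = (2·(-4) + 1) mod 2 = (-7) mod 2 = 1; 1 = 1 — holds

The relation holds at x = -4, so it is not a counterexample.

Answer: No, x = -4 is not a counterexample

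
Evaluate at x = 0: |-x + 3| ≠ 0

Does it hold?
x = 0: LHS = |-0 + 3| = |3| = 3; 3 ≠ 0 — holds

The relation is satisfied at x = 0.

Answer: Yes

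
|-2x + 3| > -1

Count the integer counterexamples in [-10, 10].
An absolute value is never negative, so the left side is ≥ 0 for every x, while the right side is -1. Tightest case in [-10, 10] is x = 1:
x = 1: LHS = |-2·1 + 3| = |1| = 1; 1 > -1 — holds
Hence LHS − RHS is never zero or negative, i.e. LHS > RHS throughout, so the relation holds for every integer in [-10, 10].

No counterexample appears in that range.

Answer: 0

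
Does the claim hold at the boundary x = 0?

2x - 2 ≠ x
x = 0: LHS = 2·0 - 2 = -2; -2 ≠ 0 — holds

The relation is satisfied at x = 0.

Answer: Yes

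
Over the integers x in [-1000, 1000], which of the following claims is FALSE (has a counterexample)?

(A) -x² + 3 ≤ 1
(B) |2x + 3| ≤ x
(A) x = 0: LHS = -0² + 3 = 3; 3 ≤ 1 — FAILS
(B) x = 0: LHS = |2·0 + 3| = |3| = 3; 3 ≤ 0 — FAILS

Answer: Both A and B are false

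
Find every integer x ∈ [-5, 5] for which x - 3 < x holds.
Over all integers in [-5, 5], LHS − RHS is largest at x = 0, where it equals -3:
x = 0: LHS = 0 - 3 = -3; -3 < 0 — holds
At the ends of the range:
x = -5: LHS = (-5) - 3 = -8; -8 < -5 — holds
x = 5: LHS = 5 - 3 = 2; 2 < 5 — holds
Hence LHS − RHS is never zero or positive, i.e. LHS < RHS throughout, so the relation holds for every integer in [-5, 5].

Answer: All integers in [-5, 5]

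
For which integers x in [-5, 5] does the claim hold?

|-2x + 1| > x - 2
Over all integers in [-5, 5], LHS − RHS is smallest at x = 1, where it equals 2:
x = 1: LHS = |-2·1 + 1| = |-1| = 1, RHS = 1 - 2 = -1; 1 > -1 — holds
At the ends of the range:
x = -5: LHS = |-2·(-5) + 1| = |11| = 11, RHS = (-5) - 2 = -7; 11 > -7 — holds
x = 5: LHS = |-2·5 + 1| = |-9| = 9, RHS = 5 - 2 = 3; 9 > 3 — holds
Hence LHS − RHS is never zero or negative, i.e. LHS > RHS throughout, so the relation holds for every integer in [-5, 5].

Answer: All integers in [-5, 5]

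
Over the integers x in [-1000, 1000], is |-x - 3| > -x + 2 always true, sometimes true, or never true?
Holds at x = 0: LHS = |-0 - 3| = |-3| = 3, RHS = -0 + 2 = 2; 3 > 2 — holds
Fails at x = -1: LHS = |-(-1) - 3| = |-2| = 2, RHS = -(-1) + 2 = 3; 2 > 3 — FAILS
It is satisfied by some integers in the range but not all.

Answer: Sometimes true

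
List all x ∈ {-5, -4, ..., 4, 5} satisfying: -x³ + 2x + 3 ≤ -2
Holds for: {3, 4, 5}
Fails for: {-5, -4, -3, -2, -1, 0, 1, 2}

Answer: {3, 4, 5}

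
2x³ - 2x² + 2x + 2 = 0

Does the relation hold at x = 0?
x = 0: LHS = 2·0³ - 2·0² + 2·0 + 2 = 2; 2 = 0 — FAILS

The relation fails at x = 0, so x = 0 is a counterexample.

Answer: No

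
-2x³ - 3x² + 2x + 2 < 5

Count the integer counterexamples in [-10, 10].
Counterexamples in [-10, 10]: {-10, -9, -8, -7, -6, -5, -4, -3}.

Counting them gives 8 values.

Answer: 8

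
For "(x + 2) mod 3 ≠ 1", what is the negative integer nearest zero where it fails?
Testing negative integers from -1 downward:
x = -1: LHS = ((-1) + 2) mod 3 = 1 mod 3 = 1; 1 ≠ 1 — FAILS  ← closest negative counterexample to 0

Answer: x = -1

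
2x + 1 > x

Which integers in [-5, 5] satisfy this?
Holds for: {0, 1, 2, 3, 4, 5}
Fails for: {-5, -4, -3, -2, -1}

Answer: {0, 1, 2, 3, 4, 5}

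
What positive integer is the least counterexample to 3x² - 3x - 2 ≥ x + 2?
Testing positive integers:
x = 1: LHS = 3·1² - 3·1 - 2 = -2, RHS = 1 + 2 = 3; -2 ≥ 3 — FAILS  ← smallest positive counterexample

Answer: x = 1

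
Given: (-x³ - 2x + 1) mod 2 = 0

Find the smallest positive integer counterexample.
Testing positive integers:
x = 1: LHS = (-1³ - 2·1 + 1) mod 2 = (-2) mod 2 = 0; 0 = 0 — holds
x = 2: LHS = (-2³ - 2·2 + 1) mod 2 = (-11) mod 2 = 1; 1 = 0 — FAILS  ← smallest positive counterexample

Answer: x = 2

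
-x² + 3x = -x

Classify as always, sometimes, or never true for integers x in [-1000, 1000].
Holds at x = 0: LHS = -0² + 3·0 = 0, RHS = -0 = 0; 0 = 0 — holds
Fails at x = 1: LHS = -1² + 3·1 = 2; 2 = -1 — FAILS
It is satisfied by some integers in the range but not all.

Answer: Sometimes true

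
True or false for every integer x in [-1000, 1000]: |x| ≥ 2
The claim fails at x = 0:
x = 0: LHS = |0| = 0; 0 ≥ 2 — FAILS

Because a single integer refutes it, the statement is false.

Answer: False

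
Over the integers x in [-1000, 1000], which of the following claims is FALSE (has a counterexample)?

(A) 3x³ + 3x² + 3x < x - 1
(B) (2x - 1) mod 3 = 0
(A) x = 0: LHS = 3·0³ + 3·0² + 3·0 = 0, RHS = 0 - 1 = -1; 0 < -1 — FAILS
(B) x = 0: LHS = (2·0 - 1) mod 3 = (-1) mod 3 = 2; 2 = 0 — FAILS

Answer: Both A and B are false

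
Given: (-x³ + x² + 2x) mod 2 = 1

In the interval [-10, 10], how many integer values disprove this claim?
Counterexamples in [-10, 10]: {-10, -9, -8, -7, -6, -5, -4, -3, -2, -1, 0, 1, 2, 3, 4, 5, 6, 7, 8, 9, 10}.

Counting them gives 21 values.

Answer: 21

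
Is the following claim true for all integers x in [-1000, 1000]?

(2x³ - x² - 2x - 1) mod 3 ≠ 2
The claim fails at x = 0:
x = 0: LHS = (2·0³ - 0² - 2·0 - 1) mod 3 = (-1) mod 3 = 2; 2 ≠ 2 — FAILS

Because a single integer refutes it, the statement is false.

Answer: False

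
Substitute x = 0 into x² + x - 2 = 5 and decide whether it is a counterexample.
Substitute x = 0 into the relation:
x = 0: LHS = 0² + 0 - 2 = -2; -2 = 5 — FAILS

Since the claim fails at x = 0, this value is a counterexample.

Answer: Yes, x = 0 is a counterexample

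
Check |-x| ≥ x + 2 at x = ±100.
x = 100: LHS = |-100| = 100, RHS = 100 + 2 = 102; 100 ≥ 102 — FAILS
x = -100: LHS = |-(-100)| = |100| = 100, RHS = (-100) + 2 = -98; 100 ≥ -98 — holds

Answer: Partially: fails for x = 100, holds for x = -100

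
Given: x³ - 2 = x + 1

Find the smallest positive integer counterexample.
Testing positive integers:
x = 1: LHS = 1³ - 2 = -1, RHS = 1 + 1 = 2; -1 = 2 — FAILS  ← smallest positive counterexample

Answer: x = 1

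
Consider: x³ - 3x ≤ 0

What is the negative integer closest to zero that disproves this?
Testing negative integers from -1 downward:
x = -1: LHS = (-1)³ - 3·(-1) = 2; 2 ≤ 0 — FAILS  ← closest negative counterexample to 0

Answer: x = -1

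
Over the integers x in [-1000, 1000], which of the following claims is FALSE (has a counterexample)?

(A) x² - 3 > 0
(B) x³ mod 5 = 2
(A) x = 0: LHS = 0² - 3 = -3; -3 > 0 — FAILS
(B) x = 0: LHS = (0³) mod 5 = 0 mod 5 = 0; 0 = 2 — FAILS

Answer: Both A and B are false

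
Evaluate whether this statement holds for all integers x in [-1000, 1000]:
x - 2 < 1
The claim fails at x = 3:
x = 3: LHS = 3 - 2 = 1; 1 < 1 — FAILS

Because a single integer refutes it, the statement is false.

Answer: False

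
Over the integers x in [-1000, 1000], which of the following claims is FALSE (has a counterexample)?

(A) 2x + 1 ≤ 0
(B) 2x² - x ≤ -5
(A) x = 0: LHS = 2·0 + 1 = 1; 1 ≤ 0 — FAILS
(B) x = 0: LHS = 2·0² - 0 = 0; 0 ≤ -5 — FAILS

Answer: Both A and B are false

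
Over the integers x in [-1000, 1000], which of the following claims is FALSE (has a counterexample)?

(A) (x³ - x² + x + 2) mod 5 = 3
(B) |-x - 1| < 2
(A) x = 0: LHS = (0³ - 0² + 0 + 2) mod 5 = 2 mod 5 = 2; 2 = 3 — FAILS
(B) x = 1: LHS = |-1 - 1| = |-2| = 2; 2 < 2 — FAILS

Answer: Both A and B are false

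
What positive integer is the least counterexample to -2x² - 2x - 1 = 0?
Testing positive integers:
x = 1: LHS = -2·1² - 2·1 - 1 = -5; -5 = 0 — FAILS  ← smallest positive counterexample

Answer: x = 1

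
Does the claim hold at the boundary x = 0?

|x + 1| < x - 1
x = 0: LHS = |0 + 1| = |1| = 1, RHS = 0 - 1 = -1; 1 < -1 — FAILS

The relation fails at x = 0, so x = 0 is a counterexample.

Answer: No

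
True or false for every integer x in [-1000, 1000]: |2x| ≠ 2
The claim fails at x = 1:
x = 1: LHS = |2·1| = |2| = 2; 2 ≠ 2 — FAILS

Because a single integer refutes it, the statement is false.

Answer: False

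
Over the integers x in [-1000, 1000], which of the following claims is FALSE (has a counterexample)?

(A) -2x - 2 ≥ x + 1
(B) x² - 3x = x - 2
(A) x = 0: LHS = -2·0 - 2 = -2, RHS = 0 + 1 = 1; -2 ≥ 1 — FAILS
(B) x = 0: LHS = 0² - 3·0 = 0, RHS = 0 - 2 = -2; 0 = -2 — FAILS

Answer: Both A and B are false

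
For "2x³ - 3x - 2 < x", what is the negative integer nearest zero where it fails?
Testing negative integers from -1 downward:
x = -1: LHS = 2·(-1)³ - 3·(-1) - 2 = -1; -1 < -1 — FAILS  ← closest negative counterexample to 0

Answer: x = -1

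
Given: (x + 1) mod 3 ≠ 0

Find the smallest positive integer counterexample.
Testing positive integers:
x = 1: LHS = (1 + 1) mod 3 = 2 mod 3 = 2; 2 ≠ 0 — holds
x = 2: LHS = (2 + 1) mod 3 = 3 mod 3 = 0; 0 ≠ 0 — FAILS  ← smallest positive counterexample

Answer: x = 2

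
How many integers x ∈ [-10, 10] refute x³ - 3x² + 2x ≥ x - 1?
Counterexamples in [-10, 10]: {-10, -9, -8, -7, -6, -5, -4, -3, -2, -1, 2}.

Counting them gives 11 values.

Answer: 11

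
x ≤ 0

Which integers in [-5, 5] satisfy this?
Holds for: {-5, -4, -3, -2, -1, 0}
Fails for: {1, 2, 3, 4, 5}

Answer: {-5, -4, -3, -2, -1, 0}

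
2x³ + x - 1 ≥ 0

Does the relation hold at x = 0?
x = 0: LHS = 2·0³ + 0 - 1 = -1; -1 ≥ 0 — FAILS

The relation fails at x = 0, so x = 0 is a counterexample.

Answer: No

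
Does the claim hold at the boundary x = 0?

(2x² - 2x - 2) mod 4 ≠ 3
x = 0: LHS = (2·0² - 2·0 - 2) mod 4 = (-2) mod 4 = 2; 2 ≠ 3 — holds

The relation is satisfied at x = 0.

Answer: Yes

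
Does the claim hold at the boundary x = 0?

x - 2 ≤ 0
x = 0: LHS = 0 - 2 = -2; -2 ≤ 0 — holds

The relation is satisfied at x = 0.

Answer: Yes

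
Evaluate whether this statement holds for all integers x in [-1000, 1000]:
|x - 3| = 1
The claim fails at x = 0:
x = 0: LHS = |0 - 3| = |-3| = 3; 3 = 1 — FAILS

Because a single integer refutes it, the statement is false.

Answer: False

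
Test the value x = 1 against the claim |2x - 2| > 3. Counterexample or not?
Substitute x = 1 into the relation:
x = 1: LHS = |2·1 - 2| = |0| = 0; 0 > 3 — FAILS

Since the claim fails at x = 1, this value is a counterexample.

Answer: Yes, x = 1 is a counterexample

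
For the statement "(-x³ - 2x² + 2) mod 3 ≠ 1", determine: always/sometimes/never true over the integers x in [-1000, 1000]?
Holds at x = 0: LHS = (-0³ - 2·0² + 2) mod 3 = 2 mod 3 = 2; 2 ≠ 1 — holds
Fails at x = -1: LHS = (-(-1)³ - 2·(-1)² + 2) mod 3 = 1 mod 3 = 1; 1 ≠ 1 — FAILS
It is satisfied by some integers in the range but not all.

Answer: Sometimes true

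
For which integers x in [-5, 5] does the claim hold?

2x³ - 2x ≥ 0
Holds for: {-1, 0, 1, 2, 3, 4, 5}
Fails for: {-5, -4, -3, -2}

Answer: {-1, 0, 1, 2, 3, 4, 5}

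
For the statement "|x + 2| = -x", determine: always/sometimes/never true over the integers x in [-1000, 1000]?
Holds at x = -1: LHS = |(-1) + 2| = |1| = 1, RHS = -(-1) = 1; 1 = 1 — holds
Fails at x = 0: LHS = |0 + 2| = |2| = 2, RHS = -0 = 0; 2 = 0 — FAILS
It is satisfied by some integers in the range but not all.

Answer: Sometimes true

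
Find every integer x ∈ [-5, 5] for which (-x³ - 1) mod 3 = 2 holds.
Holds for: {-3, 0, 3}
Fails for: {-5, -4, -2, -1, 1, 2, 4, 5}

Answer: {-3, 0, 3}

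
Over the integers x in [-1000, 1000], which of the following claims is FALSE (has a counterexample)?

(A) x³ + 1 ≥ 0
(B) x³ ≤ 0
(A) x = -2: LHS = (-2)³ + 1 = -7; -7 ≥ 0 — FAILS
(B) x = 1: LHS = 1³ = 1; 1 ≤ 0 — FAILS

Answer: Both A and B are false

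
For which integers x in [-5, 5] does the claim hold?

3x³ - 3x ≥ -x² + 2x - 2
Holds for: {-1, 0, 1, 2, 3, 4, 5}
Fails for: {-5, -4, -3, -2}

Answer: {-1, 0, 1, 2, 3, 4, 5}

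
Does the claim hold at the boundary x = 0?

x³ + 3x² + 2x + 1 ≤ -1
x = 0: LHS = 0³ + 3·0² + 2·0 + 1 = 1; 1 ≤ -1 — FAILS

The relation fails at x = 0, so x = 0 is a counterexample.

Answer: No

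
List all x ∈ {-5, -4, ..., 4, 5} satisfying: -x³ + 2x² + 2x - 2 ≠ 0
Track d = LHS − RHS over the integers in [-5, 5]. Equality would need d = 0, but d changes sign only between consecutive integers, jumping over 0:
x = -2: LHS = -(-2)³ + 2·(-2)² + 2·(-2) - 2 = 10; 10 ≠ 0 — holds  (d = 10)
x = -1: LHS = -(-1)³ + 2·(-1)² + 2·(-1) - 2 = -1; -1 ≠ 0 — holds  (d = -1)
x = 0: LHS = -0³ + 2·0² + 2·0 - 2 = -2; -2 ≠ 0 — holds  (d = -2)
x = 1: LHS = -1³ + 2·1² + 2·1 - 2 = 1; 1 ≠ 0 — holds  (d = 1)
x = 2: LHS = -2³ + 2·2² + 2·2 - 2 = 2; 2 ≠ 0 — holds  (d = 2)
x = 3: LHS = -3³ + 2·3² + 2·3 - 2 = -5; -5 ≠ 0 — holds  (d = -5)
Away from these crossings d keeps a constant sign, and checking every integer in [-5, 5] confirms d ≠ 0 throughout. Hence the two sides are never equal, so the relation holds for every integer in [-5, 5].

Answer: All integers in [-5, 5]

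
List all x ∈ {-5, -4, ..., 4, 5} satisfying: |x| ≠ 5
Holds for: {-4, -3, -2, -1, 0, 1, 2, 3, 4}
Fails for: {-5, 5}

Answer: {-4, -3, -2, -1, 0, 1, 2, 3, 4}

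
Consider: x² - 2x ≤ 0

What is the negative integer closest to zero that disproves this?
Testing negative integers from -1 downward:
x = -1: LHS = (-1)² - 2·(-1) = 3; 3 ≤ 0 — FAILS  ← closest negative counterexample to 0

Answer: x = -1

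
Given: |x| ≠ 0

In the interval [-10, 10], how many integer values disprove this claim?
Counterexamples in [-10, 10]: {0}.

Counting them gives 1 values.

Answer: 1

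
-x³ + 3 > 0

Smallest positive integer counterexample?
Testing positive integers:
x = 1: LHS = -1³ + 3 = 2; 2 > 0 — holds
x = 2: LHS = -2³ + 3 = -5; -5 > 0 — FAILS  ← smallest positive counterexample

Answer: x = 2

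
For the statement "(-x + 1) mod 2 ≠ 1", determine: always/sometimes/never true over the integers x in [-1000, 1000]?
Holds at x = 1: LHS = (-1 + 1) mod 2 = 0 mod 2 = 0; 0 ≠ 1 — holds
Fails at x = 0: LHS = (-0 + 1) mod 2 = 1 mod 2 = 1; 1 ≠ 1 — FAILS
It is satisfied by some integers in the range but not all.

Answer: Sometimes true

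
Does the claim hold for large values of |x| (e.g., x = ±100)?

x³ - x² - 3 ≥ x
x = 100: LHS = 100³ - 100² - 3 = 989997; 989997 ≥ 100 — holds
x = -100: LHS = (-100)³ - (-100)² - 3 = -1010003; -1010003 ≥ -100 — FAILS

Answer: Partially: holds for x = 100, fails for x = -100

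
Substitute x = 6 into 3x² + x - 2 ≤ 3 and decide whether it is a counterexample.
Substitute x = 6 into the relation:
x = 6: LHS = 3·6² + 6 - 2 = 112; 112 ≤ 3 — FAILS

Since the claim fails at x = 6, this value is a counterexample.

Answer: Yes, x = 6 is a counterexample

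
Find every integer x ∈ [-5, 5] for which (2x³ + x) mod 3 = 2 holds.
For a polynomial with integer coefficients, its value mod 3 depends only on x mod 3, so it suffices to check one representative of each residue class, x = 0, 1, 2:
x = 0: LHS = (2·0³ + 0) mod 3 = 0 mod 3 = 0; 0 = 2 — FAILS
x = 1: LHS = (2·1³ + 1) mod 3 = 3 mod 3 = 0; 0 = 2 — FAILS
x = 2: LHS = (2·2³ + 2) mod 3 = 18 mod 3 = 0; 0 = 2 — FAILS
The relation fails in every residue class, so the claimed relation (=) fails for every integer in [-5, 5].

Answer: None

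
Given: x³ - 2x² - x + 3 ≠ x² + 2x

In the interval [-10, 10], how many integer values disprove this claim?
Track d = LHS − RHS over the integers in [-10, 10]. Equality would need d = 0, but d changes sign only between consecutive integers, jumping over 0:
x = -2: LHS = (-2)³ - 2·(-2)² - (-2) + 3 = -11, RHS = (-2)² + 2·(-2) = 0; -11 ≠ 0 — holds  (d = -11)
x = -1: LHS = (-1)³ - 2·(-1)² - (-1) + 3 = 1, RHS = (-1)² + 2·(-1) = -1; 1 ≠ -1 — holds  (d = 2)
x = 0: LHS = 0³ - 2·0² - 0 + 3 = 3, RHS = 0² + 2·0 = 0; 3 ≠ 0 — holds  (d = 3)
x = 1: LHS = 1³ - 2·1² - 1 + 3 = 1, RHS = 1² + 2·1 = 3; 1 ≠ 3 — holds  (d = -2)
x = 3: LHS = 3³ - 2·3² - 3 + 3 = 9, RHS = 3² + 2·3 = 15; 9 ≠ 15 — holds  (d = -6)
x = 4: LHS = 4³ - 2·4² - 4 + 3 = 31, RHS = 4² + 2·4 = 24; 31 ≠ 24 — holds  (d = 7)
Away from these crossings d keeps a constant sign, and checking every integer in [-10, 10] confirms d ≠ 0 throughout. Hence the two sides are never equal, so the relation holds for every integer in [-10, 10].

No counterexample appears in that range.

Answer: 0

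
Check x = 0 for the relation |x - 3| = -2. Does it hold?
x = 0: LHS = |0 - 3| = |-3| = 3; 3 = -2 — FAILS

The relation fails at x = 0, so x = 0 is a counterexample.

Answer: No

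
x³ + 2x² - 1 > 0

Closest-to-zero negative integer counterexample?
Testing negative integers from -1 downward:
x = -1: LHS = (-1)³ + 2·(-1)² - 1 = 0; 0 > 0 — FAILS  ← closest negative counterexample to 0

Answer: x = -1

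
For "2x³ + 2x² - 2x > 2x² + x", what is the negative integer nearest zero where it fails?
Testing negative integers from -1 downward:
x = -1: LHS = 2·(-1)³ + 2·(-1)² - 2·(-1) = 2, RHS = 2·(-1)² + (-1) = 1; 2 > 1 — holds
x = -2: LHS = 2·(-2)³ + 2·(-2)² - 2·(-2) = -4, RHS = 2·(-2)² + (-2) = 6; -4 > 6 — FAILS  ← closest negative counterexample to 0

Answer: x = -2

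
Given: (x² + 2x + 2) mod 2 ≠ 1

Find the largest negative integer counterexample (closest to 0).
Testing negative integers from -1 downward:
x = -1: LHS = ((-1)² + 2·(-1) + 2) mod 2 = 1 mod 2 = 1; 1 ≠ 1 — FAILS  ← closest negative counterexample to 0

Answer: x = -1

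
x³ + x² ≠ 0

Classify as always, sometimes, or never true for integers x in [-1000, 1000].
Holds at x = 1: LHS = 1³ + 1² = 2; 2 ≠ 0 — holds
Fails at x = 0: LHS = 0³ + 0² = 0; 0 ≠ 0 — FAILS
It is satisfied by some integers in the range but not all.

Answer: Sometimes true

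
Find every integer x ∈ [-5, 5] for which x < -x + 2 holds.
Holds for: {-5, -4, -3, -2, -1, 0}
Fails for: {1, 2, 3, 4, 5}

Answer: {-5, -4, -3, -2, -1, 0}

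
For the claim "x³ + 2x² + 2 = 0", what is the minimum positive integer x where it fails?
Testing positive integers:
x = 1: LHS = 1³ + 2·1² + 2 = 5; 5 = 0 — FAILS  ← smallest positive counterexample

Answer: x = 1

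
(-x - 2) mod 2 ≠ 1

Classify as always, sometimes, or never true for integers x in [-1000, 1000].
Holds at x = 0: LHS = (-0 - 2) mod 2 = (-2) mod 2 = 0; 0 ≠ 1 — holds
Fails at x = 1: LHS = (-1 - 2) mod 2 = (-3) mod 2 = 1; 1 ≠ 1 — FAILS
It is satisfied by some integers in the range but not all.

Answer: Sometimes true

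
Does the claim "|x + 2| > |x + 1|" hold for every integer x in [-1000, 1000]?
The claim fails at x = -2:
x = -2: LHS = |(-2) + 2| = |0| = 0, RHS = |(-2) + 1| = |-1| = 1; 0 > 1 — FAILS

Because a single integer refutes it, the statement is false.

Answer: False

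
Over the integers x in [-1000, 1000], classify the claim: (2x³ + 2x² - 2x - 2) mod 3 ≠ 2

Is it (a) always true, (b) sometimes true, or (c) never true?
For a polynomial with integer coefficients, its value mod 3 depends only on x mod 3, so it suffices to check one representative of each residue class, x = 0, 1, 2:
x = 0: LHS = (2·0³ + 2·0² - 2·0 - 2) mod 3 = (-2) mod 3 = 1; 1 ≠ 2 — holds
x = 1: LHS = (2·1³ + 2·1² - 2·1 - 2) mod 3 = 0 mod 3 = 0; 0 ≠ 2 — holds
x = 2: LHS = (2·2³ + 2·2² - 2·2 - 2) mod 3 = 18 mod 3 = 0; 0 ≠ 2 — holds
The relation holds in every residue class, so the relation holds for every integer in [-1000, 1000].

No counterexample exists.

Answer: Always true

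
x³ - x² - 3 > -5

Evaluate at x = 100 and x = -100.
x = 100: LHS = 100³ - 100² - 3 = 989997; 989997 > -5 — holds
x = -100: LHS = (-100)³ - (-100)² - 3 = -1010003; -1010003 > -5 — FAILS

Answer: Partially: holds for x = 100, fails for x = -100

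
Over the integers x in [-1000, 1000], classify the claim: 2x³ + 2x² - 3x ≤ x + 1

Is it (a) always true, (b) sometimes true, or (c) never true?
Holds at x = 0: LHS = 2·0³ + 2·0² - 3·0 = 0, RHS = 0 + 1 = 1; 0 ≤ 1 — holds
Fails at x = -1: LHS = 2·(-1)³ + 2·(-1)² - 3·(-1) = 3, RHS = (-1) + 1 = 0; 3 ≤ 0 — FAILS
It is satisfied by some integers in the range but not all.

Answer: Sometimes true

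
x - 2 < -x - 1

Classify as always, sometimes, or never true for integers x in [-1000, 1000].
Holds at x = 0: LHS = 0 - 2 = -2, RHS = -0 - 1 = -1; -2 < -1 — holds
Fails at x = 1: LHS = 1 - 2 = -1, RHS = -1 - 1 = -2; -1 < -2 — FAILS
It is satisfied by some integers in the range but not all.

Answer: Sometimes true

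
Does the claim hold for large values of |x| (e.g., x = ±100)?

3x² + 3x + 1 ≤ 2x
x = 100: LHS = 3·100² + 3·100 + 1 = 30301, RHS = 2·100 = 200; 30301 ≤ 200 — FAILS
x = -100: LHS = 3·(-100)² + 3·(-100) + 1 = 29701, RHS = 2·(-100) = -200; 29701 ≤ -200 — FAILS

Answer: No, fails for both x = 100 and x = -100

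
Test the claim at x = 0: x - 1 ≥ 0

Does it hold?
x = 0: LHS = 0 - 1 = -1; -1 ≥ 0 — FAILS

The relation fails at x = 0, so x = 0 is a counterexample.

Answer: No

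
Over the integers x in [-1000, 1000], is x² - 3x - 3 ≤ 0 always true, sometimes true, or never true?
Holds at x = 0: LHS = 0² - 3·0 - 3 = -3; -3 ≤ 0 — holds
Fails at x = -1: LHS = (-1)² - 3·(-1) - 3 = 1; 1 ≤ 0 — FAILS
It is satisfied by some integers in the range but not all.

Answer: Sometimes true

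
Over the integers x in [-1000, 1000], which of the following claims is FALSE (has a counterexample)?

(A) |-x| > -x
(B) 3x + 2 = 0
(A) x = 0: LHS = |-0| = |0| = 0, RHS = -0 = 0; 0 > 0 — FAILS
(B) x = 0: LHS = 3·0 + 2 = 2; 2 = 0 — FAILS

Answer: Both A and B are false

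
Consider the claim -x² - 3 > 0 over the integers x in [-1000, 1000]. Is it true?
The claim fails at x = 0:
x = 0: LHS = -0² - 3 = -3; -3 > 0 — FAILS

Because a single integer refutes it, the statement is false.

Answer: False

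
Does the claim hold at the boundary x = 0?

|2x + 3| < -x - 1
x = 0: LHS = |2·0 + 3| = |3| = 3, RHS = -0 - 1 = -1; 3 < -1 — FAILS

The relation fails at x = 0, so x = 0 is a counterexample.

Answer: No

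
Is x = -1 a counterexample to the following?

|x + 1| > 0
Substitute x = -1 into the relation:
x = -1: LHS = |(-1) + 1| = |0| = 0; 0 > 0 — FAILS

Since the claim fails at x = -1, this value is a counterexample.

Answer: Yes, x = -1 is a counterexample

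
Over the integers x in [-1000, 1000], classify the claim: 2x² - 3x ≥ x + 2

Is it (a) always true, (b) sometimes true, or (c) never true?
Holds at x = -1: LHS = 2·(-1)² - 3·(-1) = 5, RHS = (-1) + 2 = 1; 5 ≥ 1 — holds
Fails at x = 0: LHS = 2·0² - 3·0 = 0, RHS = 0 + 2 = 2; 0 ≥ 2 — FAILS
It is satisfied by some integers in the range but not all.

Answer: Sometimes true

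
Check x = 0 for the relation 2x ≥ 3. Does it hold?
x = 0: LHS = 2·0 = 0; 0 ≥ 3 — FAILS

The relation fails at x = 0, so x = 0 is a counterexample.

Answer: No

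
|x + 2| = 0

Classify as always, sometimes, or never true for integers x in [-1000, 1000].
Holds at x = -2: LHS = |(-2) + 2| = |0| = 0; 0 = 0 — holds
Fails at x = 0: LHS = |0 + 2| = |2| = 2; 2 = 0 — FAILS
It is satisfied by some integers in the range but not all.

Answer: Sometimes true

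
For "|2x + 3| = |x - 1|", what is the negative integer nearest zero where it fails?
Testing negative integers from -1 downward:
x = -1: LHS = |2·(-1) + 3| = |1| = 1, RHS = |(-1) - 1| = |-2| = 2; 1 = 2 — FAILS  ← closest negative counterexample to 0

Answer: x = -1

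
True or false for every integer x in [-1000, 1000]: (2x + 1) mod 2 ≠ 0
For a polynomial with integer coefficients, its value mod 2 depends only on x mod 2, so it suffices to check one representative of each residue class, x = 0, 1:
x = 0: LHS = (2·0 + 1) mod 2 = 1 mod 2 = 1; 1 ≠ 0 — holds
x = 1: LHS = (2·1 + 1) mod 2 = 3 mod 2 = 1; 1 ≠ 0 — holds
The relation holds in every residue class, so the relation holds for every integer in [-1000, 1000].

No counterexample exists.

Answer: True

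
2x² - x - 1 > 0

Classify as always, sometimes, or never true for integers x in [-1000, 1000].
Holds at x = -1: LHS = 2·(-1)² - (-1) - 1 = 2; 2 > 0 — holds
Fails at x = 0: LHS = 2·0² - 0 - 1 = -1; -1 > 0 — FAILS
It is satisfied by some integers in the range but not all.

Answer: Sometimes true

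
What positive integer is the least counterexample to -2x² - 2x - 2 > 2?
Testing positive integers:
x = 1: LHS = -2·1² - 2·1 - 2 = -6; -6 > 2 — FAILS  ← smallest positive counterexample

Answer: x = 1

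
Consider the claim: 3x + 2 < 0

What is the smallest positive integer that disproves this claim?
Testing positive integers:
x = 1: LHS = 3·1 + 2 = 5; 5 < 0 — FAILS  ← smallest positive counterexample

Answer: x = 1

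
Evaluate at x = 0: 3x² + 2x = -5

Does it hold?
x = 0: LHS = 3·0² + 2·0 = 0; 0 = -5 — FAILS

The relation fails at x = 0, so x = 0 is a counterexample.

Answer: No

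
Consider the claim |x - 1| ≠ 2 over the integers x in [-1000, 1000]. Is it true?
The claim fails at x = -1:
x = -1: LHS = |(-1) - 1| = |-2| = 2; 2 ≠ 2 — FAILS

Because a single integer refutes it, the statement is false.

Answer: False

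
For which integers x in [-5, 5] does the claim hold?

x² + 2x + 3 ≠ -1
Over all integers in [-5, 5], LHS − RHS is always positive; it is smallest at x = -1, where it equals 3:
x = -1: LHS = (-1)² + 2·(-1) + 3 = 2; 2 ≠ -1 — holds
At the ends of the range:
x = -5: LHS = (-5)² + 2·(-5) + 3 = 18; 18 ≠ -1 — holds
x = 5: LHS = 5² + 2·5 + 3 = 38; 38 ≠ -1 — holds
Hence LHS − RHS is never 0, i.e. the two sides are never equal, so the relation holds for every integer in [-5, 5].

Answer: All integers in [-5, 5]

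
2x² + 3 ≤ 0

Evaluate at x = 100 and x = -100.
x = 100: LHS = 2·100² + 3 = 20003; 20003 ≤ 0 — FAILS
x = -100: LHS = 2·(-100)² + 3 = 20003; 20003 ≤ 0 — FAILS

Answer: No, fails for both x = 100 and x = -100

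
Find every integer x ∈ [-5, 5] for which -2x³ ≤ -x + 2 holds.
Holds for: {-1, 0, 1, 2, 3, 4, 5}
Fails for: {-5, -4, -3, -2}

Answer: {-1, 0, 1, 2, 3, 4, 5}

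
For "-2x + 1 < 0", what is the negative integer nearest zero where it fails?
Testing negative integers from -1 downward:
x = -1: LHS = -2·(-1) + 1 = 3; 3 < 0 — FAILS  ← closest negative counterexample to 0

Answer: x = -1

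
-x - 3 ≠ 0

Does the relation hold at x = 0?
x = 0: LHS = -0 - 3 = -3; -3 ≠ 0 — holds

The relation is satisfied at x = 0.

Answer: Yes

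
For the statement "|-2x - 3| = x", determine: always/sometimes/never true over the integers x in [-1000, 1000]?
Over all integers in [-1000, 1000], LHS − RHS is always positive; it is smallest at x = -1, where it equals 2:
x = -1: LHS = |-2·(-1) - 3| = |-1| = 1; 1 = -1 — FAILS
At the ends of the range:
x = -1000: LHS = |-2·(-1000) - 3| = |1997| = 1997; 1997 = -1000 — FAILS
x = 1000: LHS = |-2·1000 - 3| = |-2003| = 2003; 2003 = 1000 — FAILS
Hence LHS − RHS is never 0, i.e. the two sides are never equal, so the claimed relation (=) fails for every integer in [-1000, 1000].

No integer in the range satisfies it.

Answer: Never true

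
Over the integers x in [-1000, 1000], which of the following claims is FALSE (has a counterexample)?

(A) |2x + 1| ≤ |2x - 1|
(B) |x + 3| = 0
(A) x = 1: LHS = |2·1 + 1| = |3| = 3, RHS = |2·1 - 1| = |1| = 1; 3 ≤ 1 — FAILS
(B) x = 0: LHS = |0 + 3| = |3| = 3; 3 = 0 — FAILS

Answer: Both A and B are false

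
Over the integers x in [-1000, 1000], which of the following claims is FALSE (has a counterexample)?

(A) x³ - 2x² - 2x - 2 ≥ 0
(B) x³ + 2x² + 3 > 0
(A) x = 0: LHS = 0³ - 2·0² - 2·0 - 2 = -2; -2 ≥ 0 — FAILS
(B) x = -3: LHS = (-3)³ + 2·(-3)² + 3 = -6; -6 > 0 — FAILS

Answer: Both A and B are false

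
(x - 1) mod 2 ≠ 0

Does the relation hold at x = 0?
x = 0: LHS = (0 - 1) mod 2 = (-1) mod 2 = 1; 1 ≠ 0 — holds

The relation is satisfied at x = 0.

Answer: Yes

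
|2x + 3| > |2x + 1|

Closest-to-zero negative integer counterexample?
Testing negative integers from -1 downward:
x = -1: LHS = |2·(-1) + 3| = |1| = 1, RHS = |2·(-1) + 1| = |-1| = 1; 1 > 1 — FAILS  ← closest negative counterexample to 0

Answer: x = -1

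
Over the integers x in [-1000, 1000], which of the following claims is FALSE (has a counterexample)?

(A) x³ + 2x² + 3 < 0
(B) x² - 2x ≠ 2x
(A) x = 0: LHS = 0³ + 2·0² + 3 = 3; 3 < 0 — FAILS
(B) x = 0: LHS = 0² - 2·0 = 0, RHS = 2·0 = 0; 0 ≠ 0 — FAILS

Answer: Both A and B are false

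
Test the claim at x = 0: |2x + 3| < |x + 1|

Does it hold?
x = 0: LHS = |2·0 + 3| = |3| = 3, RHS = |0 + 1| = |1| = 1; 3 < 1 — FAILS

The relation fails at x = 0, so x = 0 is a counterexample.

Answer: No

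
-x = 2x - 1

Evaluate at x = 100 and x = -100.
x = 100: RHS = 2·100 - 1 = 199; -100 = 199 — FAILS
x = -100: LHS = -(-100) = 100, RHS = 2·(-100) - 1 = -201; 100 = -201 — FAILS

Answer: No, fails for both x = 100 and x = -100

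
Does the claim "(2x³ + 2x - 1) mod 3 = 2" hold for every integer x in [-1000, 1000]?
The claim fails at x = 1:
x = 1: LHS = (2·1³ + 2·1 - 1) mod 3 = 3 mod 3 = 0; 0 = 2 — FAILS

Because a single integer refutes it, the statement is false.

Answer: False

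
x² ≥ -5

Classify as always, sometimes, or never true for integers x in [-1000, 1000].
Over all integers in [-1000, 1000], LHS − RHS is smallest at x = 0, where it equals 5:
x = 0: LHS = 0² = 0; 0 ≥ -5 — holds
At the ends of the range:
x = -1000: LHS = (-1000)² = 1000000; 1000000 ≥ -5 — holds
x = 1000: LHS = 1000² = 1000000; 1000000 ≥ -5 — holds
Hence LHS − RHS is never negative, i.e. LHS ≥ RHS throughout, so the relation holds for every integer in [-1000, 1000].

No counterexample exists.

Answer: Always true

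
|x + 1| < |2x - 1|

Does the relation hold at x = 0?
x = 0: LHS = |0 + 1| = |1| = 1, RHS = |2·0 - 1| = |-1| = 1; 1 < 1 — FAILS

The relation fails at x = 0, so x = 0 is a counterexample.

Answer: No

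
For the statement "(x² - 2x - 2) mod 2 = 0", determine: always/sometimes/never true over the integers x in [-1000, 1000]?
Holds at x = 0: LHS = (0² - 2·0 - 2) mod 2 = (-2) mod 2 = 0; 0 = 0 — holds
Fails at x = 1: LHS = (1² - 2·1 - 2) mod 2 = (-3) mod 2 = 1; 1 = 0 — FAILS
It is satisfied by some integers in the range but not all.

Answer: Sometimes true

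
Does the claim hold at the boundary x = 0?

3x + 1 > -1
x = 0: LHS = 3·0 + 1 = 1; 1 > -1 — holds

The relation is satisfied at x = 0.

Answer: Yes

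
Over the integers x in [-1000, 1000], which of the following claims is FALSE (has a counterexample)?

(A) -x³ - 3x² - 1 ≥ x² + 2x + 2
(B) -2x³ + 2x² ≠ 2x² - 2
(A) x = 0: LHS = -0³ - 3·0² - 1 = -1, RHS = 0² + 2·0 + 2 = 2; -1 ≥ 2 — FAILS
(B) x = 1: LHS = -2·1³ + 2·1² = 0, RHS = 2·1² - 2 = 0; 0 ≠ 0 — FAILS

Answer: Both A and B are false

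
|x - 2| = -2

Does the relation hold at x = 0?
x = 0: LHS = |0 - 2| = |-2| = 2; 2 = -2 — FAILS

The relation fails at x = 0, so x = 0 is a counterexample.

Answer: No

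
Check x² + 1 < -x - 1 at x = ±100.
x = 100: LHS = 100² + 1 = 10001, RHS = -100 - 1 = -101; 10001 < -101 — FAILS
x = -100: LHS = (-100)² + 1 = 10001, RHS = -(-100) - 1 = 99; 10001 < 99 — FAILS

Answer: No, fails for both x = 100 and x = -100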